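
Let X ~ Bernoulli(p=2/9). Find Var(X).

For X ~ Bernoulli(p=2/9):
Var(X) = \frac{14}{81}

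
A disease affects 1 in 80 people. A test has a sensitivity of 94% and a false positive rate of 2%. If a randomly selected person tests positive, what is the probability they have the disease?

Let D = the rare event, + = positive/flagged.
P(D) = 1/80
P(+|D) = 94/100 = 47/50
P(+|D') = 2/100 = 1/50
P(+) = P(+|D)P(D) + P(+|D')P(D')
     = \frac{47}{50} × \frac{1}{80} + \frac{1}{50} × \frac{79}{80}
     = \frac{63}{2000}
P(D|+) = P(+|D)P(D)/P(+) = \frac{47}{126}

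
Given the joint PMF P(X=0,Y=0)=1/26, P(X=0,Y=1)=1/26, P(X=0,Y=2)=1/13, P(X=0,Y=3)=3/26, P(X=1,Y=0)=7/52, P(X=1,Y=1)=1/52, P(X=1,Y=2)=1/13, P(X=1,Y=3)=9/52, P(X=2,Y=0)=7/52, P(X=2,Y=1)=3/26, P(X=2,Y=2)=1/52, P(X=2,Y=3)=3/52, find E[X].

First find marginal of X:
P(X=0) = 7/26
P(X=1) = 21/52
P(X=2) = 17/52
E[X] = 0 × 7/26 + 1 × 21/52 + 2 × 17/52 = 55/52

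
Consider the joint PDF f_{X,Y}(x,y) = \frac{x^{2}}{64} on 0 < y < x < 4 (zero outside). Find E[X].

f_X(x) = ∫_0^x \frac{x^{2}}{64} dy = \frac{x^{3}}{64}
E[X] = ∫_0^4 x × (\frac{x^{3}}{64}) dx = \frac{16}{5}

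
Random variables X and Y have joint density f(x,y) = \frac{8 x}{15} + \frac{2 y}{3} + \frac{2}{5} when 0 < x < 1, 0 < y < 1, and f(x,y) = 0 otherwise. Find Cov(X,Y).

E[XY] = ∫∫ xy × f(x,y) dx dy = \frac{3}{10}
E[X] = \frac{49}{90}
E[Y] = \frac{5}{9}
Cov(X,Y) = E[XY] - E[X]E[Y] = - \frac{1}{405}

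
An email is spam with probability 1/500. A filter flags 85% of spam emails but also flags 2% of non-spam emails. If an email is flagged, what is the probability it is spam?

Let D = the rare event, + = positive/flagged.
P(D) = 1/500
P(+|D) = 85/100 = 17/20
P(+|D') = 2/100 = 1/50
P(+) = P(+|D)P(D) + P(+|D')P(D')
     = \frac{17}{20} × \frac{1}{500} + \frac{1}{50} × \frac{499}{500}
     = \frac{1083}{50000}
P(D|+) = P(+|D)P(D)/P(+) = \frac{85}{1083}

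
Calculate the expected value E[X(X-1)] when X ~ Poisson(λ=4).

E[X(X-1)] = E[X² - X] = E[X²] - E[X]
E[X] = 4
E[X²] = Var(X) + (E[X])² = 4 + (4)² = 20
E[X(X-1)] = 20 - 4 = 16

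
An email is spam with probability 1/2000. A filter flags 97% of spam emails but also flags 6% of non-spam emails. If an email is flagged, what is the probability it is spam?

Let D = the rare event, + = positive/flagged.
P(D) = 1/2000
P(+|D) = 97/100
P(+|D') = 6/100 = 3/50
P(+) = P(+|D)P(D) + P(+|D')P(D')
     = \frac{97}{100} × \frac{1}{2000} + \frac{3}{50} × \frac{1999}{2000}
     = \frac{12091}{200000}
P(D|+) = P(+|D)P(D)/P(+) = \frac{97}{12091}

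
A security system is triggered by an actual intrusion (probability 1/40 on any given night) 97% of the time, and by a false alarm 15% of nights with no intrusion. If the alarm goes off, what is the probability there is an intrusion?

Let D = the rare event, + = positive/flagged.
P(D) = 1/40
P(+|D) = 97/100
P(+|D') = 15/100 = 3/20
P(+) = P(+|D)P(D) + P(+|D')P(D')
     = \frac{97}{100} × \frac{1}{40} + \frac{3}{20} × \frac{39}{40}
     = \frac{341}{2000}
P(D|+) = P(+|D)P(D)/P(+) = \frac{97}{682}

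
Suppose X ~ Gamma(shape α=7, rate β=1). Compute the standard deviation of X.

For X ~ Gamma(shape α=7, rate β=1):
Var(X) = 7
SD(X) = √(Var(X)) = √(7) = \sqrt{7}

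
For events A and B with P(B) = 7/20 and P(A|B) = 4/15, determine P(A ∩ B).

By definition, P(A|B) = P(A ∩ B) / P(B)
So P(A ∩ B) = P(A|B) × P(B)
= 4/15 × 7/20
= 7/75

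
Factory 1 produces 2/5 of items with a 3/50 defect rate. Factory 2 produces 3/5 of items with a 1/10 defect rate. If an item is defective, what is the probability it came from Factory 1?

Using Bayes' theorem:
P(F1) = 2/5, P(D|F1) = 3/50
P(F2) = 3/5, P(D|F2) = 1/10
P(D) = P(D|F1)P(F1) + P(D|F2)P(F2)
     = \frac{21}{250}
P(F1|D) = P(D|F1)P(F1) / P(D)
= \frac{2}{7}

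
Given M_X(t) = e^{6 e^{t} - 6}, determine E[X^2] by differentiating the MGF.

To find E[X^2], compute M^(2)(0):
M^(1)(t) = 6 e^{t} e^{6 e^{t} - 6}
M^(2)(t) = 36 e^{2 t} e^{6 e^{t} - 6} + 6 e^{t} e^{6 e^{t} - 6}
M^(2)(0) = 42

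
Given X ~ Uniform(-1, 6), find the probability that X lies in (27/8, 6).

P(27/8 < X < 6) = ∫_{27/8}^{6} f(x) dx
where f(x) = \frac{1}{7}
= \frac{3}{8}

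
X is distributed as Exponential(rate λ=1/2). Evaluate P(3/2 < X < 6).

P(3/2 < X < 6) = ∫_{3/2}^{6} f(x) dx
where f(x) = \frac{e^{- \frac{x}{2}}}{2}
= - \frac{1}{e^{3}} + e^{- \frac{3}{4}}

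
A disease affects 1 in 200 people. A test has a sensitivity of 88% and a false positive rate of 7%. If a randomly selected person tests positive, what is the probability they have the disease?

Let D = the rare event, + = positive/flagged.
P(D) = 1/200
P(+|D) = 88/100 = 22/25
P(+|D') = 7/100
P(+) = P(+|D)P(D) + P(+|D')P(D')
     = \frac{22}{25} × \frac{1}{200} + \frac{7}{100} × \frac{199}{200}
     = \frac{1481}{20000}
P(D|+) = P(+|D)P(D)/P(+) = \frac{88}{1481}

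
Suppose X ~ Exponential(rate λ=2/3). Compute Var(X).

For X ~ Exponential(rate λ=2/3):
Var(X) = \frac{9}{4}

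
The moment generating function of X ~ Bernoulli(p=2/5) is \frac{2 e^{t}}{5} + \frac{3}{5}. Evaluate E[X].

To find E[X], compute M^(1)(0):
M^(1)(t) = \frac{2 e^{t}}{5}
M^(1)(0) = \frac{2}{5}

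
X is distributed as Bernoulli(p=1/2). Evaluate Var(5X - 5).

For X ~ Bernoulli(p=1/2):
Var(X) = \frac{1}{4}
Var(5X - 5) = (5)² × Var(X) = 25 × \frac{1}{4} = \frac{25}{4}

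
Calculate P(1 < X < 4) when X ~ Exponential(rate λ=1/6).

P(1 < X < 4) = ∫_{1}^{4} f(x) dx
where f(x) = \frac{e^{- \frac{x}{6}}}{6}
= - \frac{1}{e^{\frac{2}{3}}} + e^{- \frac{1}{6}}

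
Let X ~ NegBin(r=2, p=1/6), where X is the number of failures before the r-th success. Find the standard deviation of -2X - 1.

For X ~ NegBin(r=2, p=1/6), where X is the number of failures before the r-th success:
Var(X) = 60
SD(X) = √(Var(X)) = √(60) = 2 \sqrt{15}
SD(-2X - 1) = |-2| × SD(X) = 2 × 2 \sqrt{15} = 4 \sqrt{15}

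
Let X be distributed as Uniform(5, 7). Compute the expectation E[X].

For X ~ Uniform(5, 7), the expected value is:
E[X] = 6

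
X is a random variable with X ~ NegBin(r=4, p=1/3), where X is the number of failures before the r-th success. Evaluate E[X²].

Using the identity E[X²] = Var(X) + (E[X])²:
E[X] = 8
Var(X) = 24
E[X²] = 24 + (8)²
= 88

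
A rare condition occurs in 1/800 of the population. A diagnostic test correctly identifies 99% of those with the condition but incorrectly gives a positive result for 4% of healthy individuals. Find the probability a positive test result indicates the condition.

Let D = the rare event, + = positive/flagged.
P(D) = 1/800
P(+|D) = 99/100
P(+|D') = 4/100 = 1/25
P(+) = P(+|D)P(D) + P(+|D')P(D')
     = \frac{99}{100} × \frac{1}{800} + \frac{1}{25} × \frac{799}{800}
     = \frac{659}{16000}
P(D|+) = P(+|D)P(D)/P(+) = \frac{99}{3295}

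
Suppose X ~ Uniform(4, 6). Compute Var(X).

For X ~ Uniform(4, 6):
Var(X) = \frac{1}{3}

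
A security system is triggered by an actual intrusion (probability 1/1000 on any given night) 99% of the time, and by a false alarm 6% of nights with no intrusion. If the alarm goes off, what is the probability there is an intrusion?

Let D = the rare event, + = positive/flagged.
P(D) = 1/1000
P(+|D) = 99/100
P(+|D') = 6/100 = 3/50
P(+) = P(+|D)P(D) + P(+|D')P(D')
     = \frac{99}{100} × \frac{1}{1000} + \frac{3}{50} × \frac{999}{1000}
     = \frac{6093}{100000}
P(D|+) = P(+|D)P(D)/P(+) = \frac{11}{677}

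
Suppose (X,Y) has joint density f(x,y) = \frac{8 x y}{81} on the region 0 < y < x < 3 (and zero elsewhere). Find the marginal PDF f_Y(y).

f_Y(y) = ∫_y^3 \frac{8 x y}{81} dx = \frac{4 y \left(9 - y^{2}\right)}{81}
for 0 < y < 3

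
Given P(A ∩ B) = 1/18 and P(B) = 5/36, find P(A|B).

P(A|B) = P(A ∩ B) / P(B)
= (1/18) / (5/36)
= 2/5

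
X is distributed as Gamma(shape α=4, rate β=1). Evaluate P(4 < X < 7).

P(4 < X < 7) = ∫_{4}^{7} f(x) dx
where f(x) = \frac{x^{3} e^{- x}}{6}
= \frac{-269 + 71 e^{3}}{3 e^{7}}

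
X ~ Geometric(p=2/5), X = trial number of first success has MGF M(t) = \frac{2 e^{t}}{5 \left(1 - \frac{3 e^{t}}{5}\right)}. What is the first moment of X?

To find E[X], compute M^(1)(0):
M^(1)(t) = \frac{2 e^{t}}{5 \left(1 - \frac{3 e^{t}}{5}\right)} + \frac{6 e^{2 t}}{25 \left(1 - \frac{3 e^{t}}{5}\right)^{2}}
M^(1)(0) = \frac{5}{2}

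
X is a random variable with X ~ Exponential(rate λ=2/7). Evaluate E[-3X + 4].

For X ~ Exponential(rate λ=2/7):
E[X] = \frac{7}{2}
E[-3X + 4] = -3 × E[X] + 4 = - \frac{13}{2}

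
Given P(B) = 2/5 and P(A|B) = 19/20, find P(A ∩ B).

By definition, P(A|B) = P(A ∩ B) / P(B)
So P(A ∩ B) = P(A|B) × P(B)
= 19/20 × 2/5
= 19/50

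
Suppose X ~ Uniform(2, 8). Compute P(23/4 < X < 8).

P(23/4 < X < 8) = ∫_{23/4}^{8} f(x) dx
where f(x) = \frac{1}{6}
= \frac{3}{8}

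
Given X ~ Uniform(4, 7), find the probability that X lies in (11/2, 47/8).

P(11/2 < X < 47/8) = ∫_{11/2}^{47/8} f(x) dx
where f(x) = \frac{1}{3}
= \frac{1}{8}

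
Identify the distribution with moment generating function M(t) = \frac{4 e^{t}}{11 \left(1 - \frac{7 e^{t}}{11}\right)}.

The MGF M(t) = \frac{4 e^{t}}{11 \left(1 - \frac{7 e^{t}}{11}\right)} is the standard form for the Geometric distribution.
Comparing with the known MGF formula identifies: Geometric(p=4/11), X = trial number of first success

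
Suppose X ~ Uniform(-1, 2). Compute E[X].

For X ~ Uniform(-1, 2), the expected value is:
E[X] = \frac{1}{2}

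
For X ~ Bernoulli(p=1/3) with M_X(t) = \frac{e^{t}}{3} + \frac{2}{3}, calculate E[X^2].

To find E[X^2], compute M^(2)(0):
M^(1)(t) = \frac{e^{t}}{3}
M^(2)(t) = \frac{e^{t}}{3}
M^(2)(0) = \frac{1}{3}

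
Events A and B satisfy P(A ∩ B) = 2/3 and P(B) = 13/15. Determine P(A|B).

P(A|B) = P(A ∩ B) / P(B)
= (2/3) / (13/15)
= 10/13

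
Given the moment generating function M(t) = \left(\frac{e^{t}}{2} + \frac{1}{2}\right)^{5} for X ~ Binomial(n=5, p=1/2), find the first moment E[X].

To find E[X], compute M^(1)(0):
M^(1)(t) = \frac{5 \left(\frac{e^{t}}{2} + \frac{1}{2}\right)^{4} e^{t}}{2}
M^(1)(0) = \frac{5}{2}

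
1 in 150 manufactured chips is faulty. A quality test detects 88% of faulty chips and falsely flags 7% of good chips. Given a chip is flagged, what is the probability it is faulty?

Let D = the rare event, + = positive/flagged.
P(D) = 1/150
P(+|D) = 88/100 = 22/25
P(+|D') = 7/100
P(+) = P(+|D)P(D) + P(+|D')P(D')
     = \frac{22}{25} × \frac{1}{150} + \frac{7}{100} × \frac{149}{150}
     = \frac{377}{5000}
P(D|+) = P(+|D)P(D)/P(+) = \frac{88}{1131}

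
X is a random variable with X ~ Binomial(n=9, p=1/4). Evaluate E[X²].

Using the identity E[X²] = Var(X) + (E[X])²:
E[X] = \frac{9}{4}
Var(X) = \frac{27}{16}
E[X²] = \frac{27}{16} + (\frac{9}{4})²
= \frac{27}{4}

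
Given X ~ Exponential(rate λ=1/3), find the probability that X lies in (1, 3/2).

P(1 < X < 3/2) = ∫_{1}^{3/2} f(x) dx
where f(x) = \frac{e^{- \frac{x}{3}}}{3}
= - \frac{1}{e^{\frac{1}{2}}} + e^{- \frac{1}{3}}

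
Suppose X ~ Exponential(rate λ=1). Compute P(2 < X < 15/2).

P(2 < X < 15/2) = ∫_{2}^{15/2} f(x) dx
where f(x) = e^{- x}
= - \frac{1}{e^{\frac{15}{2}}} + e^{-2}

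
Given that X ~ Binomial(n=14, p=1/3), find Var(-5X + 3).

For X ~ Binomial(n=14, p=1/3):
Var(X) = \frac{28}{9}
Var(-5X + 3) = (-5)² × Var(X) = 25 × \frac{28}{9} = \frac{700}{9}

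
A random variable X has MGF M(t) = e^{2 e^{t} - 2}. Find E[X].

To find E[X], compute M^(1)(0):
M^(1)(t) = 2 e^{t} e^{2 e^{t} - 2}
M^(1)(0) = 2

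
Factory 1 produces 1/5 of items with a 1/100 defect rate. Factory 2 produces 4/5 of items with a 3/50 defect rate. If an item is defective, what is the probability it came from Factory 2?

Using Bayes' theorem:
P(F1) = 1/5, P(D|F1) = 1/100
P(F2) = 4/5, P(D|F2) = 3/50
P(D) = P(D|F1)P(F1) + P(D|F2)P(F2)
     = \frac{1}{20}
P(F2|D) = P(D|F2)P(F2) / P(D)
= \frac{24}{25}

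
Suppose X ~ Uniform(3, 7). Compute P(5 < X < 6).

P(5 < X < 6) = ∫_{5}^{6} f(x) dx
where f(x) = \frac{1}{4}
= \frac{1}{4}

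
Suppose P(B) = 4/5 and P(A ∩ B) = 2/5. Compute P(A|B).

P(A|B) = P(A ∩ B) / P(B)
= (2/5) / (4/5)
= 1/2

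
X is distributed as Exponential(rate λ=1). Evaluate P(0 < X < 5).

P(0 < X < 5) = ∫_{0}^{5} f(x) dx
where f(x) = e^{- x}
= 1 - e^{-5}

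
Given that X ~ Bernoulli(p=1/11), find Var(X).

For X ~ Bernoulli(p=1/11):
Var(X) = \frac{10}{121}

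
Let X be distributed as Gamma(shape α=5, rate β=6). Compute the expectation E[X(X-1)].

E[X(X-1)] = E[X² - X] = E[X²] - E[X]
E[X] = \frac{5}{6}
E[X²] = Var(X) + (E[X])² = \frac{5}{36} + (\frac{5}{6})² = \frac{5}{6}
E[X(X-1)] = \frac{5}{6} - \frac{5}{6} = 0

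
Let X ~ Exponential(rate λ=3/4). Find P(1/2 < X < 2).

P(1/2 < X < 2) = ∫_{1/2}^{2} f(x) dx
where f(x) = \frac{3 e^{- \frac{3 x}{4}}}{4}
= - \frac{1}{e^{\frac{3}{2}}} + e^{- \frac{3}{8}}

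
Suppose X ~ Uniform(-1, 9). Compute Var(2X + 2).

For X ~ Uniform(-1, 9):
Var(X) = \frac{25}{3}
Var(2X + 2) = (2)² × Var(X) = 4 × \frac{25}{3} = \frac{100}{3}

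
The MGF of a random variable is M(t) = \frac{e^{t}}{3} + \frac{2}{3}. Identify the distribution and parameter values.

The MGF M(t) = \frac{e^{t}}{3} + \frac{2}{3} is the standard form for the Bernoulli distribution.
Comparing with the known MGF formula identifies: Bernoulli(p=1/3)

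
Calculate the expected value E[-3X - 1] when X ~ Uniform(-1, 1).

For X ~ Uniform(-1, 1):
E[X] = 0
E[-3X - 1] = -3 × E[X] - 1 = -1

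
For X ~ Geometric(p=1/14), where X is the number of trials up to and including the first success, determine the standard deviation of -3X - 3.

For X ~ Geometric(p=1/14), where X is the number of trials up to and including the first success:
Var(X) = 182
SD(X) = √(Var(X)) = √(182) = \sqrt{182}
SD(-3X - 3) = |-3| × SD(X) = 3 × \sqrt{182} = 3 \sqrt{182}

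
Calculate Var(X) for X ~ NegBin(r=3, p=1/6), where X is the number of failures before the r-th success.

For X ~ NegBin(r=3, p=1/6), where X is the number of failures before the r-th success:
Var(X) = 90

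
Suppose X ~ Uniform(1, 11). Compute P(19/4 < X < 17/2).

P(19/4 < X < 17/2) = ∫_{19/4}^{17/2} f(x) dx
where f(x) = \frac{1}{10}
= \frac{3}{8}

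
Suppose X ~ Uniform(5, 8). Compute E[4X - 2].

For X ~ Uniform(5, 8):
E[X] = \frac{13}{2}
E[4X - 2] = 4 × E[X] - 2 = 24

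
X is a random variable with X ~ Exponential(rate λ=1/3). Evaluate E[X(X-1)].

E[X(X-1)] = E[X² - X] = E[X²] - E[X]
E[X] = 3
E[X²] = Var(X) + (E[X])² = 9 + (3)² = 18
E[X(X-1)] = 18 - 3 = 15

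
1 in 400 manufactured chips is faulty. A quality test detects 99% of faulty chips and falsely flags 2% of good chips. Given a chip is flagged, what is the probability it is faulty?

Let D = the rare event, + = positive/flagged.
P(D) = 1/400
P(+|D) = 99/100
P(+|D') = 2/100 = 1/50
P(+) = P(+|D)P(D) + P(+|D')P(D')
     = \frac{99}{100} × \frac{1}{400} + \frac{1}{50} × \frac{399}{400}
     = \frac{897}{40000}
P(D|+) = P(+|D)P(D)/P(+) = \frac{33}{299}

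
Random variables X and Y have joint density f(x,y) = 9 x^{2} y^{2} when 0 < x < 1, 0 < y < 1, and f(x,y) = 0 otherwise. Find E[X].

f_X(x) = ∫_0^1 9 x^{2} y^{2} dy = 3 x^{2}
E[X] = ∫_0^1 x × (3 x^{2}) dx = \frac{3}{4}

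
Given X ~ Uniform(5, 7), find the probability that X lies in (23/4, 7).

P(23/4 < X < 7) = ∫_{23/4}^{7} f(x) dx
where f(x) = \frac{1}{2}
= \frac{5}{8}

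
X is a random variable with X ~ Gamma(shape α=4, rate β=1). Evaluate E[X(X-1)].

E[X(X-1)] = E[X² - X] = E[X²] - E[X]
E[X] = 4
E[X²] = Var(X) + (E[X])² = 4 + (4)² = 20
E[X(X-1)] = 20 - 4 = 16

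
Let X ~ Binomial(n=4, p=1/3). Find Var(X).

For X ~ Binomial(n=4, p=1/3):
Var(X) = \frac{8}{9}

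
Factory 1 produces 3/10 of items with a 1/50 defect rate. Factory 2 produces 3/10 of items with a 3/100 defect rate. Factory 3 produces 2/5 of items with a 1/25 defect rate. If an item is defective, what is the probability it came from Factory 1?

Using Bayes' theorem:
P(F1) = 3/10, P(D|F1) = 1/50
P(F2) = 3/10, P(D|F2) = 3/100
P(F3) = 2/5, P(D|F3) = 1/25
P(D) = P(D|F1)P(F1) + P(D|F2)P(F2) + P(D|F3)P(F3)
     = \frac{31}{1000}
P(F1|D) = P(D|F1)P(F1) / P(D)
= \frac{6}{31}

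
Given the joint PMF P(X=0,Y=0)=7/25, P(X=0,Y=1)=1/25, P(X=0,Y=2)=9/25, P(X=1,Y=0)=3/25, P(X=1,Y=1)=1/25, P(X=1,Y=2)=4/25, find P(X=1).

P(X=1) = P(X=1,Y=0) + P(X=1,Y=1) + P(X=1,Y=2)
= 3/25 + 1/25 + 4/25
= 8/25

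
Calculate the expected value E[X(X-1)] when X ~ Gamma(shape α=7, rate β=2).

E[X(X-1)] = E[X² - X] = E[X²] - E[X]
E[X] = \frac{7}{2}
E[X²] = Var(X) + (E[X])² = \frac{7}{4} + (\frac{7}{2})² = 14
E[X(X-1)] = 14 - \frac{7}{2} = \frac{21}{2}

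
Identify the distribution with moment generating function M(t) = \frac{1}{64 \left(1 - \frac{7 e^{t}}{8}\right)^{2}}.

The MGF M(t) = \frac{1}{64 \left(1 - \frac{7 e^{t}}{8}\right)^{2}} is the standard form for the NegativeBinomial distribution.
Comparing with the known MGF formula identifies: NegBin(r=2, p=1/8), X = failures before r-th success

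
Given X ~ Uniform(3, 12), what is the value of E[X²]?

Using the identity E[X²] = Var(X) + (E[X])²:
E[X] = \frac{15}{2}
Var(X) = \frac{27}{4}
E[X²] = \frac{27}{4} + (\frac{15}{2})²
= 63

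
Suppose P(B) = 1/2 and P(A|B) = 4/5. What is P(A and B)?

By definition, P(A|B) = P(A ∩ B) / P(B)
So P(A ∩ B) = P(A|B) × P(B)
= 4/5 × 1/2
= 2/5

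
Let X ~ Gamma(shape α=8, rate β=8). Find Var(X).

For X ~ Gamma(shape α=8, rate β=8):
Var(X) = \frac{1}{8}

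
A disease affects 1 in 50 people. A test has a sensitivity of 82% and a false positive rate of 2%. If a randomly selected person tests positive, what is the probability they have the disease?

Let D = the rare event, + = positive/flagged.
P(D) = 1/50
P(+|D) = 82/100 = 41/50
P(+|D') = 2/100 = 1/50
P(+) = P(+|D)P(D) + P(+|D')P(D')
     = \frac{41}{50} × \frac{1}{50} + \frac{1}{50} × \frac{49}{50}
     = \frac{9}{250}
P(D|+) = P(+|D)P(D)/P(+) = \frac{41}{90}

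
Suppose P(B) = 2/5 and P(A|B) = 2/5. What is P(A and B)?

By definition, P(A|B) = P(A ∩ B) / P(B)
So P(A ∩ B) = P(A|B) × P(B)
= 2/5 × 2/5
= 4/25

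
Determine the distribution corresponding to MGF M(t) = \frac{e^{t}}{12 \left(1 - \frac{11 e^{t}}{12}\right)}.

The MGF M(t) = \frac{e^{t}}{12 \left(1 - \frac{11 e^{t}}{12}\right)} is the standard form for the Geometric distribution.
Comparing with the known MGF formula identifies: Geometric(p=1/12), X = trial number of first success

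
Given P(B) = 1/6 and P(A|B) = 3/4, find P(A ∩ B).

By definition, P(A|B) = P(A ∩ B) / P(B)
So P(A ∩ B) = P(A|B) × P(B)
= 3/4 × 1/6
= 1/8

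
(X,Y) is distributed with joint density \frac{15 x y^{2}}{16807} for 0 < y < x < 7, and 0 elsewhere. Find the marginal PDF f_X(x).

f_X(x) = ∫_0^x \frac{15 x y^{2}}{16807} dy = \frac{5 x^{4}}{16807}
for 0 < x < 7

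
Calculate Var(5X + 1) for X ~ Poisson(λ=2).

For X ~ Poisson(λ=2):
Var(X) = 2
Var(5X + 1) = (5)² × Var(X) = 25 × 2 = 50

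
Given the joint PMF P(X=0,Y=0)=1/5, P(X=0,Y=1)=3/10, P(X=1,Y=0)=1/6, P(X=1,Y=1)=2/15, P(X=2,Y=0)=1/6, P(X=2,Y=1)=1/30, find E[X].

First find marginal of X:
P(X=0) = 1/2
P(X=1) = 3/10
P(X=2) = 1/5
E[X] = 0 × 1/2 + 1 × 3/10 + 2 × 1/5 = 7/10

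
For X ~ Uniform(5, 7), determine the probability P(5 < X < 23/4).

P(5 < X < 23/4) = ∫_{5}^{23/4} f(x) dx
where f(x) = \frac{1}{2}
= \frac{3}{8}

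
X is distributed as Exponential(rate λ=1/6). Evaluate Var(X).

For X ~ Exponential(rate λ=1/6):
Var(X) = 36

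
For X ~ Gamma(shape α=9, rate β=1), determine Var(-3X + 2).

For X ~ Gamma(shape α=9, rate β=1):
Var(X) = 9
Var(-3X + 2) = (-3)² × Var(X) = 9 × 9 = 81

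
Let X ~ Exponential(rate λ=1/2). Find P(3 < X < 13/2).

P(3 < X < 13/2) = ∫_{3}^{13/2} f(x) dx
where f(x) = \frac{e^{- \frac{x}{2}}}{2}
= - \frac{1}{e^{\frac{13}{4}}} + e^{- \frac{3}{2}}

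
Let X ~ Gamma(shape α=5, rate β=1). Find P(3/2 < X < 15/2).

P(3/2 < X < 15/2) = ∫_{3/2}^{15/2} f(x) dx
where f(x) = \frac{x^{4} e^{- x}}{24}
= \frac{-30563 + 563 e^{6}}{128 e^{\frac{15}{2}}}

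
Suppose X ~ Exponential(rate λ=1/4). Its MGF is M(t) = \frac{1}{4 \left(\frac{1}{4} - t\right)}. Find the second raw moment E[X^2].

To find E[X^2], compute M^(2)(0):
M^(1)(t) = \frac{1}{4 \left(\frac{1}{4} - t\right)^{2}}
M^(2)(t) = \frac{1}{2 \left(\frac{1}{4} - t\right)^{3}}
M^(2)(0) = 32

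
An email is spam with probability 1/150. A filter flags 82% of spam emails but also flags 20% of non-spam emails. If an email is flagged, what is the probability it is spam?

Let D = the rare event, + = positive/flagged.
P(D) = 1/150
P(+|D) = 82/100 = 41/50
P(+|D') = 20/100 = 1/5
P(+) = P(+|D)P(D) + P(+|D')P(D')
     = \frac{41}{50} × \frac{1}{150} + \frac{1}{5} × \frac{149}{150}
     = \frac{1531}{7500}
P(D|+) = P(+|D)P(D)/P(+) = \frac{41}{1531}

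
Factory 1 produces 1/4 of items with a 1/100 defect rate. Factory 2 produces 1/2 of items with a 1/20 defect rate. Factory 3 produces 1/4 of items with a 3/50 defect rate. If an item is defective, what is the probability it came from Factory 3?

Using Bayes' theorem:
P(F1) = 1/4, P(D|F1) = 1/100
P(F2) = 1/2, P(D|F2) = 1/20
P(F3) = 1/4, P(D|F3) = 3/50
P(D) = P(D|F1)P(F1) + P(D|F2)P(F2) + P(D|F3)P(F3)
     = \frac{17}{400}
P(F3|D) = P(D|F3)P(F3) / P(D)
= \frac{6}{17}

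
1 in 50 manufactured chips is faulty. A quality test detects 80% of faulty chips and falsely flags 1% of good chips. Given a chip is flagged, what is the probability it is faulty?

Let D = the rare event, + = positive/flagged.
P(D) = 1/50
P(+|D) = 80/100 = 4/5
P(+|D') = 1/100
P(+) = P(+|D)P(D) + P(+|D')P(D')
     = \frac{4}{5} × \frac{1}{50} + \frac{1}{100} × \frac{49}{50}
     = \frac{129}{5000}
P(D|+) = P(+|D)P(D)/P(+) = \frac{80}{129}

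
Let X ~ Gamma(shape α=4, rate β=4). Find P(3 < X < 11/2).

P(3 < X < 11/2) = ∫_{3}^{11/2} f(x) dx
where f(x) = \frac{128 x^{3} e^{- 4 x}}{3}
= \frac{-6119 + 1119 e^{10}}{3 e^{22}}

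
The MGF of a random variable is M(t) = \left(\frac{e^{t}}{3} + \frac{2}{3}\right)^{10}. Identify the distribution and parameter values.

The MGF M(t) = \left(\frac{e^{t}}{3} + \frac{2}{3}\right)^{10} is the standard form for the Binomial distribution.
Comparing with the known MGF formula identifies: Binomial(n=10, p=1/3)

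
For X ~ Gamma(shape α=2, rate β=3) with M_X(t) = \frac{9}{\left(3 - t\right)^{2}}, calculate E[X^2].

To find E[X^2], compute M^(2)(0):
M^(1)(t) = \frac{18}{\left(3 - t\right)^{3}}
M^(2)(t) = \frac{54}{\left(3 - t\right)^{4}}
M^(2)(0) = \frac{2}{3}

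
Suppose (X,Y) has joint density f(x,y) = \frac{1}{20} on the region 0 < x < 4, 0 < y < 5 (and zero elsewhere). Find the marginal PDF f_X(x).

f_X(x) = ∫_0^5 f(x,y) dy
= ∫_0^5 \frac{1}{20} dy
= \frac{1}{4} for 0 < x < 4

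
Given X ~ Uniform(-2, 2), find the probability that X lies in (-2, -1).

P(-2 < X < -1) = ∫_{-2}^{-1} f(x) dx
where f(x) = \frac{1}{4}
= \frac{1}{4}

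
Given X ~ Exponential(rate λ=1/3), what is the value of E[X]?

For X ~ Exponential(rate λ=1/3), the expected value is:
E[X] = 3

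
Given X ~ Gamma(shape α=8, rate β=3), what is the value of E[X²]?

Using the identity E[X²] = Var(X) + (E[X])²:
E[X] = \frac{8}{3}
Var(X) = \frac{8}{9}
E[X²] = \frac{8}{9} + (\frac{8}{3})²
= 8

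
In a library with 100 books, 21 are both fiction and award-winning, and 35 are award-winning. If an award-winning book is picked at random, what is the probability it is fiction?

P(A ∩ B) = 21/100
P(B) = 35/100 = 7/20
P(A|B) = P(A ∩ B) / P(B) = (21/100) / (7/20) = 3/5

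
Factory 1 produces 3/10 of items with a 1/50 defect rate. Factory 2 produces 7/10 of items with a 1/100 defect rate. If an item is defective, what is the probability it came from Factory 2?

Using Bayes' theorem:
P(F1) = 3/10, P(D|F1) = 1/50
P(F2) = 7/10, P(D|F2) = 1/100
P(D) = P(D|F1)P(F1) + P(D|F2)P(F2)
     = \frac{13}{1000}
P(F2|D) = P(D|F2)P(F2) / P(D)
= \frac{7}{13}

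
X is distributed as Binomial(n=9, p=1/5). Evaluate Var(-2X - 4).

For X ~ Binomial(n=9, p=1/5):
Var(X) = \frac{36}{25}
Var(-2X - 4) = (-2)² × Var(X) = 4 × \frac{36}{25} = \frac{144}{25}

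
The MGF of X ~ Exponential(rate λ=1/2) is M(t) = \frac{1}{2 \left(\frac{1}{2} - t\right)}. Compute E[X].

To find E[X], compute M^(1)(0):
M^(1)(t) = \frac{1}{2 \left(\frac{1}{2} - t\right)^{2}}
M^(1)(0) = 2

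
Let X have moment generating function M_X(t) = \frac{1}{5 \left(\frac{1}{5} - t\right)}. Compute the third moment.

To find E[X^3], compute M^(3)(0):
M^(1)(t) = \frac{1}{5 \left(\frac{1}{5} - t\right)^{2}}
M^(2)(t) = \frac{2}{5 \left(\frac{1}{5} - t\right)^{3}}
M^(3)(t) = \frac{6}{5 \left(\frac{1}{5} - t\right)^{4}}
M^(3)(0) = 750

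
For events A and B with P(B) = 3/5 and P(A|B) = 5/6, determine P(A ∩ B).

By definition, P(A|B) = P(A ∩ B) / P(B)
So P(A ∩ B) = P(A|B) × P(B)
= 5/6 × 3/5
= 1/2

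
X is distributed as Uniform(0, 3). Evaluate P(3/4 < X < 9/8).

P(3/4 < X < 9/8) = ∫_{3/4}^{9/8} f(x) dx
where f(x) = \frac{1}{3}
= \frac{1}{8}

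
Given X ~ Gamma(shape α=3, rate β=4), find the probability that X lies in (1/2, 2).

P(1/2 < X < 2) = ∫_{1/2}^{2} f(x) dx
where f(x) = 32 x^{2} e^{- 4 x}
= \frac{-41 + 5 e^{6}}{e^{8}}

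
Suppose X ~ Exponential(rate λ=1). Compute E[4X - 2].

For X ~ Exponential(rate λ=1):
E[X] = 1
E[4X - 2] = 4 × E[X] - 2 = 2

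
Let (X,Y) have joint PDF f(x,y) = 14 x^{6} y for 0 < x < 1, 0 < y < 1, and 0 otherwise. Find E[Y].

E[Y] = ∫_0^1 ∫_0^1 y × f(x,y) dx dy
= \frac{2}{3}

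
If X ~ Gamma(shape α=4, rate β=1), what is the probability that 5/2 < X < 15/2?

P(5/2 < X < 15/2) = ∫_{5/2}^{15/2} f(x) dx
where f(x) = \frac{x^{3} e^{- x}}{6}
= \frac{-5133 + 443 e^{5}}{48 e^{\frac{15}{2}}}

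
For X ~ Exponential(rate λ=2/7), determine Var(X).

For X ~ Exponential(rate λ=2/7):
Var(X) = \frac{49}{4}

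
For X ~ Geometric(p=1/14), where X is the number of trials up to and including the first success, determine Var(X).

For X ~ Geometric(p=1/14), where X is the number of trials up to and including the first success:
Var(X) = 182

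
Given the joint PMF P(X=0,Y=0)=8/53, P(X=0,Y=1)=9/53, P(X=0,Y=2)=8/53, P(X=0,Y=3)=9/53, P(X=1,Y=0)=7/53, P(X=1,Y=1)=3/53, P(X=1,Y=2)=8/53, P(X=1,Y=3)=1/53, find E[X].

First find marginal of X:
P(X=0) = 34/53
P(X=1) = 19/53
E[X] = 0 × 34/53 + 1 × 19/53 = 19/53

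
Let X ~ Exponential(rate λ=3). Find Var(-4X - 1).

For X ~ Exponential(rate λ=3):
Var(X) = \frac{1}{9}
Var(-4X - 1) = (-4)² × Var(X) = 16 × \frac{1}{9} = \frac{16}{9}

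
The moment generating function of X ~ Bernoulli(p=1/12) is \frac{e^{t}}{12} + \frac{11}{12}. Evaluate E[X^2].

To find E[X^2], compute M^(2)(0):
M^(1)(t) = \frac{e^{t}}{12}
M^(2)(t) = \frac{e^{t}}{12}
M^(2)(0) = \frac{1}{12}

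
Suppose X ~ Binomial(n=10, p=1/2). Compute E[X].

For X ~ Binomial(n=10, p=1/2), the expected value is:
E[X] = 5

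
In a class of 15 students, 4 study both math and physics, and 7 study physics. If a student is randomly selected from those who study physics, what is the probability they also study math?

P(A ∩ B) = 4/15
P(B) = 7/15
P(A|B) = P(A ∩ B) / P(B) = (4/15) / (7/15) = 4/7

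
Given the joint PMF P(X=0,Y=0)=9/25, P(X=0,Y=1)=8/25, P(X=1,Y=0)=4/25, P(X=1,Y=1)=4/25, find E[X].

First find marginal of X:
P(X=0) = 17/25
P(X=1) = 8/25
E[X] = 0 × 17/25 + 1 × 8/25 = 8/25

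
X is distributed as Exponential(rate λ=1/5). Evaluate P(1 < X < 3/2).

P(1 < X < 3/2) = ∫_{1}^{3/2} f(x) dx
where f(x) = \frac{e^{- \frac{x}{5}}}{5}
= - \frac{1}{e^{\frac{3}{10}}} + e^{- \frac{1}{5}}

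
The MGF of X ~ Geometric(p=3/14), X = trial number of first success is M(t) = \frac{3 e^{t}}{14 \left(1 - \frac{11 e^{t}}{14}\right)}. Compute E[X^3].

To find E[X^3], compute M^(3)(0):
M^(1)(t) = \frac{3 e^{t}}{14 \left(1 - \frac{11 e^{t}}{14}\right)} + \frac{33 e^{2 t}}{196 \left(1 - \frac{11 e^{t}}{14}\right)^{2}}
M^(2)(t) = \frac{3 e^{t}}{14 \left(1 - \frac{11 e^{t}}{14}\right)} + \frac{99 e^{2 t}}{196 \left(1 - \frac{11 e^{t}}{14}\right)^{2}} + \frac{363 e^{3 t}}{1372 \left(1 - \frac{11 e^{t}}{14}\right)^{3}}
M^(3)(t) = \frac{3 e^{t}}{14 \left(1 - \frac{11 e^{t}}{14}\right)} + \frac{33 e^{2 t}}{28 \left(1 - \frac{11 e^{t}}{14}\right)^{2}} + \frac{1089 e^{3 t}}{686 \left(1 - \frac{11 e^{t}}{14}\right)^{3}} + \frac{11979 e^{4 t}}{19208 \left(1 - \frac{11 e^{t}}{14}\right)^{4}}
M^(3)(0) = \frac{4354}{9}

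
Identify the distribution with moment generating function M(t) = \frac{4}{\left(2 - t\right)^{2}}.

The MGF M(t) = \frac{4}{\left(2 - t\right)^{2}} is the standard form for the Gamma distribution.
Comparing with the known MGF formula identifies: Gamma(shape α=2, rate β=2)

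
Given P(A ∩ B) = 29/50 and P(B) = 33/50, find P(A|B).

P(A|B) = P(A ∩ B) / P(B)
= (29/50) / (33/50)
= 29/33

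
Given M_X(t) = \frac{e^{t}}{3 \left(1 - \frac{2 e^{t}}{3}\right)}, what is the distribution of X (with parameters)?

The MGF M(t) = \frac{e^{t}}{3 \left(1 - \frac{2 e^{t}}{3}\right)} is the standard form for the Geometric distribution.
Comparing with the known MGF formula identifies: Geometric(p=1/3), X = trial number of first success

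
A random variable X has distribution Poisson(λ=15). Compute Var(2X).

For X ~ Poisson(λ=15):
Var(X) = 15
Var(2X) = (2)² × Var(X) = 4 × 15 = 60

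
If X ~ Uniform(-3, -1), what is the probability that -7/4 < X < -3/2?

P(-7/4 < X < -3/2) = ∫_{-7/4}^{-3/2} f(x) dx
where f(x) = \frac{1}{2}
= \frac{1}{8}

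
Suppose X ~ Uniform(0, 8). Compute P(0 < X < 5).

P(0 < X < 5) = ∫_{0}^{5} f(x) dx
where f(x) = \frac{1}{8}
= \frac{5}{8}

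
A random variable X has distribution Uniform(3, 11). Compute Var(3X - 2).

For X ~ Uniform(3, 11):
Var(X) = \frac{16}{3}
Var(3X - 2) = (3)² × Var(X) = 9 × \frac{16}{3} = 48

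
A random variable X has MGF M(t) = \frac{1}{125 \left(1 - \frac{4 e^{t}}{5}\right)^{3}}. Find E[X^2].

To find E[X^2], compute M^(2)(0):
M^(1)(t) = \frac{12 e^{t}}{625 \left(1 - \frac{4 e^{t}}{5}\right)^{4}}
M^(2)(t) = \frac{12 e^{t}}{625 \left(1 - \frac{4 e^{t}}{5}\right)^{4}} + \frac{192 e^{2 t}}{3125 \left(1 - \frac{4 e^{t}}{5}\right)^{5}}
M^(2)(0) = 204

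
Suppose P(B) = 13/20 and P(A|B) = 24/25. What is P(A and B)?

By definition, P(A|B) = P(A ∩ B) / P(B)
So P(A ∩ B) = P(A|B) × P(B)
= 24/25 × 13/20
= 78/125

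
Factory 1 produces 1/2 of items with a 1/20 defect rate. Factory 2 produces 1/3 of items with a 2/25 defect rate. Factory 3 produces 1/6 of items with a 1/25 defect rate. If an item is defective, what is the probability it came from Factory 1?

Using Bayes' theorem:
P(F1) = 1/2, P(D|F1) = 1/20
P(F2) = 1/3, P(D|F2) = 2/25
P(F3) = 1/6, P(D|F3) = 1/25
P(D) = P(D|F1)P(F1) + P(D|F2)P(F2) + P(D|F3)P(F3)
     = \frac{7}{120}
P(F1|D) = P(D|F1)P(F1) / P(D)
= \frac{3}{7}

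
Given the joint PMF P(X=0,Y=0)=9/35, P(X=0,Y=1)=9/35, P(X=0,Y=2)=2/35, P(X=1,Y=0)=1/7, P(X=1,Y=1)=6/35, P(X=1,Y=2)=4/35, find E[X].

First find marginal of X:
P(X=0) = 4/7
P(X=1) = 3/7
E[X] = 0 × 4/7 + 1 × 3/7 = 3/7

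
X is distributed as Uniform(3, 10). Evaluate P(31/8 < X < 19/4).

P(31/8 < X < 19/4) = ∫_{31/8}^{19/4} f(x) dx
where f(x) = \frac{1}{7}
= \frac{1}{8}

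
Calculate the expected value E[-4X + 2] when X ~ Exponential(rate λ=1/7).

For X ~ Exponential(rate λ=1/7):
E[X] = 7
E[-4X + 2] = -4 × E[X] + 2 = -26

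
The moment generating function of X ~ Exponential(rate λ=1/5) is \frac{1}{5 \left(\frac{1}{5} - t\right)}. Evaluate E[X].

To find E[X], compute M^(1)(0):
M^(1)(t) = \frac{1}{5 \left(\frac{1}{5} - t\right)^{2}}
M^(1)(0) = 5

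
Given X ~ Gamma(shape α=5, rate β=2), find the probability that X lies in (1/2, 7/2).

P(1/2 < X < 7/2) = ∫_{1/2}^{7/2} f(x) dx
where f(x) = \frac{4 x^{4} e^{- 2 x}}{3}
= \frac{-4553 + 65 e^{6}}{24 e^{7}}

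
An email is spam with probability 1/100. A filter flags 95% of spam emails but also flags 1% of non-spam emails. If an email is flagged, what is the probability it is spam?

Let D = the rare event, + = positive/flagged.
P(D) = 1/100
P(+|D) = 95/100 = 19/20
P(+|D') = 1/100
P(+) = P(+|D)P(D) + P(+|D')P(D')
     = \frac{19}{20} × \frac{1}{100} + \frac{1}{100} × \frac{99}{100}
     = \frac{97}{5000}
P(D|+) = P(+|D)P(D)/P(+) = \frac{95}{194}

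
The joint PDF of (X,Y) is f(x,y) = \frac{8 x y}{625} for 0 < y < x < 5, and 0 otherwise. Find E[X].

f_X(x) = ∫_0^x \frac{8 x y}{625} dy = \frac{4 x^{3}}{625}
E[X] = ∫_0^5 x × (\frac{4 x^{3}}{625}) dx = 4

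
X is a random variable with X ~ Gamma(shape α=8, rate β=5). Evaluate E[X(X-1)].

E[X(X-1)] = E[X² - X] = E[X²] - E[X]
E[X] = \frac{8}{5}
E[X²] = Var(X) + (E[X])² = \frac{8}{25} + (\frac{8}{5})² = \frac{72}{25}
E[X(X-1)] = \frac{72}{25} - \frac{8}{5} = \frac{32}{25}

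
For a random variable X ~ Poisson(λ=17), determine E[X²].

Using the identity E[X²] = Var(X) + (E[X])²:
E[X] = 17
Var(X) = 17
E[X²] = 17 + (17)²
= 306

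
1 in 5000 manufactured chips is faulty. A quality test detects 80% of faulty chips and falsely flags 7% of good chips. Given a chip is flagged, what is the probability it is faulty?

Let D = the rare event, + = positive/flagged.
P(D) = 1/5000
P(+|D) = 80/100 = 4/5
P(+|D') = 7/100
P(+) = P(+|D)P(D) + P(+|D')P(D')
     = \frac{4}{5} × \frac{1}{5000} + \frac{7}{100} × \frac{4999}{5000}
     = \frac{35073}{500000}
P(D|+) = P(+|D)P(D)/P(+) = \frac{80}{35073}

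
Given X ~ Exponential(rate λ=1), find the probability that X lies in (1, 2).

P(1 < X < 2) = ∫_{1}^{2} f(x) dx
where f(x) = e^{- x}
= - \frac{1 - e}{e^{2}}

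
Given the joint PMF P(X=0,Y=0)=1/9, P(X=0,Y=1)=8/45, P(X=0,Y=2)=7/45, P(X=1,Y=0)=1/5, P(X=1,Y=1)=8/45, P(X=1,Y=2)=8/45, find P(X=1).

P(X=1) = P(X=1,Y=0) + P(X=1,Y=1) + P(X=1,Y=2)
= 1/5 + 8/45 + 8/45
= 5/9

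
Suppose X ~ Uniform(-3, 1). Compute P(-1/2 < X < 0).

P(-1/2 < X < 0) = ∫_{-1/2}^{0} f(x) dx
where f(x) = \frac{1}{4}
= \frac{1}{8}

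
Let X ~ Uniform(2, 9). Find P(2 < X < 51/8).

P(2 < X < 51/8) = ∫_{2}^{51/8} f(x) dx
where f(x) = \frac{1}{7}
= \frac{5}{8}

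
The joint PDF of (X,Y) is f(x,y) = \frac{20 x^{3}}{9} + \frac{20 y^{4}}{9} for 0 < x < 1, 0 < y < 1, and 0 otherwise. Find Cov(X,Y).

E[XY] = ∫∫ xy × f(x,y) dx dy = \frac{11}{27}
E[X] = \frac{2}{3}
E[Y] = \frac{35}{54}
Cov(X,Y) = E[XY] - E[X]E[Y] = - \frac{2}{81}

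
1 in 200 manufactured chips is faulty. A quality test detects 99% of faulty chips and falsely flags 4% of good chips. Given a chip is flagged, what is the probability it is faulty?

Let D = the rare event, + = positive/flagged.
P(D) = 1/200
P(+|D) = 99/100
P(+|D') = 4/100 = 1/25
P(+) = P(+|D)P(D) + P(+|D')P(D')
     = \frac{99}{100} × \frac{1}{200} + \frac{1}{25} × \frac{199}{200}
     = \frac{179}{4000}
P(D|+) = P(+|D)P(D)/P(+) = \frac{99}{895}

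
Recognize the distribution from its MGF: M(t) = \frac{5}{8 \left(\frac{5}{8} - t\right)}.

The MGF M(t) = \frac{5}{8 \left(\frac{5}{8} - t\right)} is the standard form for the Exponential distribution.
Comparing with the known MGF formula identifies: Exponential(rate λ=5/8)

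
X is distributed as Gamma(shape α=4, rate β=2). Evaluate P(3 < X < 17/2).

P(3 < X < 17/2) = ∫_{3}^{17/2} f(x) dx
where f(x) = \frac{8 x^{3} e^{- 2 x}}{3}
= \frac{-2944 + 183 e^{11}}{3 e^{17}}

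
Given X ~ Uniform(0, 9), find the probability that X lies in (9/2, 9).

P(9/2 < X < 9) = ∫_{9/2}^{9} f(x) dx
where f(x) = \frac{1}{9}
= \frac{1}{2}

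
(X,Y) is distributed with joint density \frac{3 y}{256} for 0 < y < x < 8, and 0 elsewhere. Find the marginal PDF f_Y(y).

f_Y(y) = ∫_y^8 \frac{3 y}{256} dx = \frac{3 y \left(8 - y\right)}{256}
for 0 < y < 8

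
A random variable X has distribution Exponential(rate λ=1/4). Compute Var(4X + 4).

For X ~ Exponential(rate λ=1/4):
Var(X) = 16
Var(4X + 4) = (4)² × Var(X) = 16 × 16 = 256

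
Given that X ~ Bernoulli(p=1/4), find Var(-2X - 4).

For X ~ Bernoulli(p=1/4):
Var(X) = \frac{3}{16}
Var(-2X - 4) = (-2)² × Var(X) = 4 × \frac{3}{16} = \frac{3}{4}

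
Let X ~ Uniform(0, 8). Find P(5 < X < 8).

P(5 < X < 8) = ∫_{5}^{8} f(x) dx
where f(x) = \frac{1}{8}
= \frac{3}{8}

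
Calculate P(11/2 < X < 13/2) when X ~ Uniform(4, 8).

P(11/2 < X < 13/2) = ∫_{11/2}^{13/2} f(x) dx
where f(x) = \frac{1}{4}
= \frac{1}{4}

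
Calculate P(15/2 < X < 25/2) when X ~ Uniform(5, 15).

P(15/2 < X < 25/2) = ∫_{15/2}^{25/2} f(x) dx
where f(x) = \frac{1}{10}
= \frac{1}{2}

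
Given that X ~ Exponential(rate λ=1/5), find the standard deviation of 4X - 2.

For X ~ Exponential(rate λ=1/5):
Var(X) = 25
SD(X) = √(Var(X)) = √(25) = 5
SD(4X - 2) = |4| × SD(X) = 4 × 5 = 20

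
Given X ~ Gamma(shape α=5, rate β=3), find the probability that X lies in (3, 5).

P(3 < X < 5) = ∫_{3}^{5} f(x) dx
where f(x) = \frac{81 x^{4} e^{- 3 x}}{8}
= \frac{-22403 + 3563 e^{6}}{8 e^{15}}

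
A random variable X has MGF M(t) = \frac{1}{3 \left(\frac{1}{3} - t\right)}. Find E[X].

To find E[X], compute M^(1)(0):
M^(1)(t) = \frac{1}{3 \left(\frac{1}{3} - t\right)^{2}}
M^(1)(0) = 3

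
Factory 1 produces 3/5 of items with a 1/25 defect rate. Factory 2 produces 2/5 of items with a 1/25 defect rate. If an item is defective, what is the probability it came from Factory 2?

Using Bayes' theorem:
P(F1) = 3/5, P(D|F1) = 1/25
P(F2) = 2/5, P(D|F2) = 1/25
P(D) = P(D|F1)P(F1) + P(D|F2)P(F2)
     = \frac{1}{25}
P(F2|D) = P(D|F2)P(F2) / P(D)
= \frac{2}{5}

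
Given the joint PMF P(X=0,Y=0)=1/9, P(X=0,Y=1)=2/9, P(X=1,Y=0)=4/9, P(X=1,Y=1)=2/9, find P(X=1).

P(X=1) = P(X=1,Y=0) + P(X=1,Y=1)
= 4/9 + 2/9
= 2/3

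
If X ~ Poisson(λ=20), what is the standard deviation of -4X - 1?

For X ~ Poisson(λ=20):
Var(X) = 20
SD(X) = √(Var(X)) = √(20) = 2 \sqrt{5}
SD(-4X - 1) = |-4| × SD(X) = 4 × 2 \sqrt{5} = 8 \sqrt{5}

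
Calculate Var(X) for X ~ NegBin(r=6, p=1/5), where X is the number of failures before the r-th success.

For X ~ NegBin(r=6, p=1/5), where X is the number of failures before the r-th success:
Var(X) = 120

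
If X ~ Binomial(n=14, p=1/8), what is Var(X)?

For X ~ Binomial(n=14, p=1/8):
Var(X) = \frac{49}{32}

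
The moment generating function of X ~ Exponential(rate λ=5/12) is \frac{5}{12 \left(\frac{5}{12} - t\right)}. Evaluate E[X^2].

To find E[X^2], compute M^(2)(0):
M^(1)(t) = \frac{5}{12 \left(\frac{5}{12} - t\right)^{2}}
M^(2)(t) = \frac{5}{6 \left(\frac{5}{12} - t\right)^{3}}
M^(2)(0) = \frac{288}{25}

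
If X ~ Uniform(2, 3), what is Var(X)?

For X ~ Uniform(2, 3):
Var(X) = \frac{1}{12}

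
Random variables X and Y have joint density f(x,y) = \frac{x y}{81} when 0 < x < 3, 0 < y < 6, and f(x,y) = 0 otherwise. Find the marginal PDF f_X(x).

f_X(x) = ∫_0^6 f(x,y) dy
= ∫_0^6 \frac{x y}{81} dy
= \frac{2 x}{9} for 0 < x < 3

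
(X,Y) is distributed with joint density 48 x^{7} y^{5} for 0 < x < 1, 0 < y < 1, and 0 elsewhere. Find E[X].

E[X] = ∫_0^1 ∫_0^1 x × f(x,y) dy dx
= ∫_0^1 ∫_0^1 x × (48 x^{7} y^{5}) dy dx
= \frac{8}{9}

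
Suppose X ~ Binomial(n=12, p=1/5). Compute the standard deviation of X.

For X ~ Binomial(n=12, p=1/5):
Var(X) = \frac{48}{25}
SD(X) = √(Var(X)) = √(\frac{48}{25}) = \frac{4 \sqrt{3}}{5}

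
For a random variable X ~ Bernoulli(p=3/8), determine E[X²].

Using the identity E[X²] = Var(X) + (E[X])²:
E[X] = \frac{3}{8}
Var(X) = \frac{15}{64}
E[X²] = \frac{15}{64} + (\frac{3}{8})²
= \frac{3}{8}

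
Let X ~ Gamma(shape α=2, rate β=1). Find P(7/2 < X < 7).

P(7/2 < X < 7) = ∫_{7/2}^{7} f(x) dx
where f(x) = x e^{- x}
= - \frac{8}{e^{7}} + \frac{9}{2 e^{\frac{7}{2}}}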